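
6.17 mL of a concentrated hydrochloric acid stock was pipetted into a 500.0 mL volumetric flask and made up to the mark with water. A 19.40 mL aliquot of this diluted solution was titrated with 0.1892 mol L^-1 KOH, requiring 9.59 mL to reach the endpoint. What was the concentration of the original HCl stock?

n(KOH) = 0.1892 x 0.009590 = 0.001814 mol.
n(HCl) in the aliquot = 0.001814 mol.
[diluted HCl] = 0.001814 / 0.01940 = 0.09353 M.
Dilution factor = 500.0/6.170 = 81.04, so [stock] = 0.09353 x 81.04 = 7.58 M.

7.58 M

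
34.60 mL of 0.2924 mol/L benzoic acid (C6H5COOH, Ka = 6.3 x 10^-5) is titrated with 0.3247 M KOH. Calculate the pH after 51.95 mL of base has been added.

n(acid) = 0.2924 x 0.03460 = 0.01012 mol; n(KOH) added = 0.3247 x 0.05195 = 0.01687 mol.
Base is in excess by 0.01687 - 0.01012 = 0.006751 mol in a total volume of 0.08655 L.
[OH^-] = 0.006751/0.08655 = 0.07800 M, so pOH = 1.11 and pH = 14.00 - 1.11 = 12.89.

12.89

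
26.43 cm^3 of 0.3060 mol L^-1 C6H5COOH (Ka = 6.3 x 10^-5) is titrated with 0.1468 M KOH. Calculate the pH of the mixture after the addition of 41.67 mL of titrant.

4.69

Initial n(C6H5COOH) = 0.3060 x 0.02643 = 0.008088 mol.
n(KOH) added = 0.1468 x 0.04167 = 0.006117 mol, converting that many moles of C6H5COOH to C6H5COO-.
Remaining n(C6H5COOH) = 0.001970 mol; n(C6H5COO-) = 0.006117 mol.
By Henderson-Hasselbalch, pH = pKa + log([A^-]/[HA]) = 4.20 + log(0.006117/0.001970) = 4.20 + (+0.49) = 4.69.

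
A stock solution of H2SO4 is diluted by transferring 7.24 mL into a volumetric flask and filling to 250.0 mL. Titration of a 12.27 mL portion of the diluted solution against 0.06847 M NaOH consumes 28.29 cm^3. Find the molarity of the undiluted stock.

n(NaOH) = 0.06847 x 0.02829 = 0.001937 mol.
n(H2SO4) in the aliquot = 0.001937 x 1/2 = 0.0009685 mol.
[diluted H2SO4] = 0.0009685 / 0.01227 = 0.07893 M.
Dilution factor = 250.0/7.240 = 34.53, so [stock] = 0.07893 x 34.53 = 2.73 M.

2.73 M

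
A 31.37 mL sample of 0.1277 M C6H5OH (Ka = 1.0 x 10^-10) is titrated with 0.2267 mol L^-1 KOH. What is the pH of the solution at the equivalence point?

n(C6H5OH) = 0.1277 x 0.03137 = 0.004006 mol; V(KOH) at equivalence = 0.004006/0.2267 = 0.01767 L.
At equivalence all the acid is converted to C6H5O-; total volume = 0.03137 + 0.01767 = 0.04904 L, so [C6H5O-] = 0.004006/0.04904 = 0.08169 M.
Kb = Kw/Ka = 1.0e-14 / 1.0 x 10^-10 = 0.000100.
[OH^-] = sqrt(Kb x [C6H5O-]) = sqrt(0.000100 x 0.08169) = 0.00286 M.
pOH = 2.54, so pH = 14.00 - 2.54 = 11.46.

11.46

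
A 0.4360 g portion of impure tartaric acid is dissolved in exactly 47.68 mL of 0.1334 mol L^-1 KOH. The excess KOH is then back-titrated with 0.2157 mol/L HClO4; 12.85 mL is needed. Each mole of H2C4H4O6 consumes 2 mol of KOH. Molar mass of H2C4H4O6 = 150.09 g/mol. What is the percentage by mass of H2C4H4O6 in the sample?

Total n(KOH) added = 0.1334 x 0.04768 = 0.006361 mol.
n(HClO4) used = 0.2157 x 0.01285 = 0.002772 mol, which equals the excess n(KOH).
So n(KOH) consumed by the sample = 0.006361 - 0.002772 = 0.003589 mol.
n(H2C4H4O6) = 0.003589 / 2 = 0.001794 mol.
mass H2C4H4O6 = 0.001794 x 150.09 = 0.2693 g, so %H2C4H4O6 = 0.2693/0.4360 x 100 = 61.8%.

61.8%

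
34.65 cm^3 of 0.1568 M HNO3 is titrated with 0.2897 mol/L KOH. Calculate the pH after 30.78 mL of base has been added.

n(acid) = 0.1568 x 0.03465 = 0.005433 mol; n(KOH) added = 0.2897 x 0.03078 = 0.008917 mol.
Base is in excess by 0.008917 - 0.005433 = 0.003484 mol in a total volume of 0.06543 L.
[OH^-] = 0.003484/0.06543 = 0.05325 M, so pOH = 1.27 and pH = 14.00 - 1.27 = 12.73.

12.73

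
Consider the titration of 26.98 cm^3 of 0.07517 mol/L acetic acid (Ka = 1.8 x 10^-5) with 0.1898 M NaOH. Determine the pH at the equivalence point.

n(CH3COOH) = 0.07517 x 0.02698 = 0.002028 mol; V(NaOH) at equivalence = 0.002028/0.1898 = 0.01069 L.
At equivalence all the acid is converted to CH3COO-; total volume = 0.02698 + 0.01069 = 0.03767 L, so [CH3COO-] = 0.002028/0.03767 = 0.05384 M.
Kb = Kw/Ka = 1.0e-14 / 1.8 x 10^-5 = 5.56e-10.
[OH^-] = sqrt(Kb x [CH3COO-]) = sqrt(5.56e-10 x 0.05384) = 5.47e-6 M.
pOH = 5.26, so pH = 14.00 - 5.26 = 8.74.

8.74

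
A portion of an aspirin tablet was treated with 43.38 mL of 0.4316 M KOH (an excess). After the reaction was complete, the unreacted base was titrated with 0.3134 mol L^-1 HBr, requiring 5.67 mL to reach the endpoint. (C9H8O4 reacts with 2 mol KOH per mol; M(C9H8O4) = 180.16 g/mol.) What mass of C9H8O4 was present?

Total n(KOH) added = 0.4316 x 0.04338 = 0.01872 mol.
n(HBr) used = 0.3134 x 0.005670 = 0.001777 mol, which equals the excess n(KOH).
So n(KOH) consumed by the sample = 0.01872 - 0.001777 = 0.01695 mol.
n(C9H8O4) = 0.01695 / 2 = 0.008473 mol.
mass = 0.008473 mol x 180.16 g/mol = 1.53 g.

1.53 g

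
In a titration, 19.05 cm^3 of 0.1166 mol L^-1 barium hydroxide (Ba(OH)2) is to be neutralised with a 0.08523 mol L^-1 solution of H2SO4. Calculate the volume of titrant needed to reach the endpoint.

26.1 mL

n(Ba(OH)2) = 0.1166 mol/L x 0.01905 L = 0.002221 mol.
At equivalence n(H2SO4) = n(Ba(OH)2) = 0.002221 mol.
V(H2SO4) = 0.002221 / 0.08523 = 0.02606 L = 26.1 mL.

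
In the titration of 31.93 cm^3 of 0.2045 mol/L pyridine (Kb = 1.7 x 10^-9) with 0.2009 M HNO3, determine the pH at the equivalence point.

3.11

n(C5H5N) = 0.2045 x 0.03193 = 0.006530 mol; V(HNO3) at equivalence = 0.006530/0.2009 = 0.03250 L.
At equivalence the base is fully converted to C5H5NH+; total volume = 0.06443 L, so [C5H5NH+] = 0.006530/0.06443 = 0.1013 M.
Ka(C5H5NH+) = Kw/Kb = 1.0e-14 / 1.7 x 10^-9 = 5.88e-6.
[H^+] = sqrt(Ka x [C5H5NH+]) = sqrt(5.88e-6 x 0.1013) = 0.000772 M.
pH = -log(0.000772) = 3.11.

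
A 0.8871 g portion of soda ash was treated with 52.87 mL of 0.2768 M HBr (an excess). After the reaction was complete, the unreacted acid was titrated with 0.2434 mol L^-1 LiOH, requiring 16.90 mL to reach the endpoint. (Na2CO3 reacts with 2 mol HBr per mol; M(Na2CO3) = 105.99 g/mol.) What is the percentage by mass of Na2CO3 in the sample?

62.9%

Total n(HBr) added = 0.2768 x 0.05287 = 0.01463 mol.
n(LiOH) used = 0.2434 x 0.01690 = 0.004113 mol, which equals the excess n(HBr).
So n(HBr) consumed by the sample = 0.01463 - 0.004113 = 0.01052 mol.
n(Na2CO3) = 0.01052 / 2 = 0.005260 mol.
mass Na2CO3 = 0.005260 x 105.99 = 0.5576 g, so %Na2CO3 = 0.5576/0.8871 x 100 = 62.9%.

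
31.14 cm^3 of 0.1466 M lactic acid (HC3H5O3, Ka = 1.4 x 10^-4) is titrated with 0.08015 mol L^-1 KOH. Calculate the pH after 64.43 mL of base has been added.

n(acid) = 0.1466 x 0.03114 = 0.004565 mol; n(KOH) added = 0.08015 x 0.06443 = 0.005164 mol.
Base is in excess by 0.005164 - 0.004565 = 0.0005989 mol in a total volume of 0.09557 L.
[OH^-] = 0.0005989/0.09557 = 0.006267 M, so pOH = 2.20 and pH = 14.00 - 2.20 = 11.80.

11.80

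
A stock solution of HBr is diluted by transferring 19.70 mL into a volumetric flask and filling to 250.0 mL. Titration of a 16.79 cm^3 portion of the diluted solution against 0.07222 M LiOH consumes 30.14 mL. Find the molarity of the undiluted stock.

n(LiOH) = 0.07222 x 0.03014 = 0.002177 mol.
n(HBr) in the aliquot = 0.002177 mol.
[diluted HBr] = 0.002177 / 0.01679 = 0.1296 M.
Dilution factor = 250.0/19.70 = 12.69, so [stock] = 0.1296 x 12.69 = 1.65 M.

1.65 M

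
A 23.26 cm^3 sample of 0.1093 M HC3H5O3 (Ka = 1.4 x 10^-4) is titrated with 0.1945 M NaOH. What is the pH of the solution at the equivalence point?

n(HC3H5O3) = 0.1093 x 0.02326 = 0.002542 mol; V(NaOH) at equivalence = 0.002542/0.1945 = 0.01307 L.
At equivalence all the acid is converted to C3H5O3-; total volume = 0.02326 + 0.01307 = 0.03633 L, so [C3H5O3-] = 0.002542/0.03633 = 0.06998 M.
Kb = Kw/Ka = 1.0e-14 / 1.4 x 10^-4 = 7.14e-11.
[OH^-] = sqrt(Kb x [C3H5O3-]) = sqrt(7.14e-11 x 0.06998) = 2.24e-6 M.
pOH = 5.65, so pH = 14.00 - 5.65 = 8.35.

8.35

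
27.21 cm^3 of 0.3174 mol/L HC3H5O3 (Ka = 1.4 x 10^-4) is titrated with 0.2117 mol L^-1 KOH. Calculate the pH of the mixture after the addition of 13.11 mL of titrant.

Initial n(HC3H5O3) = 0.3174 x 0.02721 = 0.008636 mol.
n(KOH) added = 0.2117 x 0.01311 = 0.002775 mol, converting that many moles of HC3H5O3 to C3H5O3-.
Remaining n(HC3H5O3) = 0.005861 mol; n(C3H5O3-) = 0.002775 mol.
By Henderson-Hasselbalch, pH = pKa + log([A^-]/[HA]) = 3.85 + log(0.002775/0.005861) = 3.85 + (-0.32) = 3.53.

3.53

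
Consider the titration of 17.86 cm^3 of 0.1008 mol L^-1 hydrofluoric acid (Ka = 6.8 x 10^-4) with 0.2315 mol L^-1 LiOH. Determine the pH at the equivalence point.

8.01

n(HF) = 0.1008 x 0.01786 = 0.001800 mol; V(LiOH) at equivalence = 0.001800/0.2315 = 0.007777 L.
At equivalence all the acid is converted to F-; total volume = 0.01786 + 0.007777 = 0.02564 L, so [F-] = 0.001800/0.02564 = 0.07022 M.
Kb = Kw/Ka = 1.0e-14 / 6.8 x 10^-4 = 1.47e-11.
[OH^-] = sqrt(Kb x [F-]) = sqrt(1.47e-11 x 0.07022) = 1.02e-6 M.
pOH = 5.99, so pH = 14.00 - 5.99 = 8.01.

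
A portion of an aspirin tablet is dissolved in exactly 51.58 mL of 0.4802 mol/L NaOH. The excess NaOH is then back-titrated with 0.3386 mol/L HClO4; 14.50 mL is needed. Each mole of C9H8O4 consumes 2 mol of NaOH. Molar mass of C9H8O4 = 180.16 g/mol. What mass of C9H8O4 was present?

1.79 g

Total n(NaOH) added = 0.4802 x 0.05158 = 0.02477 mol.
n(HClO4) used = 0.3386 x 0.01450 = 0.004910 mol, which equals the excess n(NaOH).
So n(NaOH) consumed by the sample = 0.02477 - 0.004910 = 0.01986 mol.
n(C9H8O4) = 0.01986 / 2 = 0.009930 mol.
mass = 0.009930 mol x 180.16 g/mol = 1.79 g.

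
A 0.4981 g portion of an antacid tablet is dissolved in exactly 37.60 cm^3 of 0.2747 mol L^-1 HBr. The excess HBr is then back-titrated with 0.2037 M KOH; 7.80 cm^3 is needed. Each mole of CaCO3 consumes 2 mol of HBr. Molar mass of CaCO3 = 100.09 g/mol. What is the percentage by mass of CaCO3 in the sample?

87.8%

Total n(HBr) added = 0.2747 x 0.03760 = 0.01033 mol.
n(KOH) used = 0.2037 x 0.007800 = 0.001589 mol, which equals the excess n(HBr).
So n(HBr) consumed by the sample = 0.01033 - 0.001589 = 0.008740 mol.
n(CaCO3) = 0.008740 / 2 = 0.004370 mol.
mass CaCO3 = 0.004370 x 100.09 = 0.4374 g, so %CaCO3 = 0.4374/0.4981 x 100 = 87.8%.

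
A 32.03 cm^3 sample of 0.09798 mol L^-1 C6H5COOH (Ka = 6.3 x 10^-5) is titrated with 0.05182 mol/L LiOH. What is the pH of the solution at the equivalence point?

8.37

n(C6H5COOH) = 0.09798 x 0.03203 = 0.003138 mol; V(LiOH) at equivalence = 0.003138/0.05182 = 0.06056 L.
At equivalence all the acid is converted to C6H5COO-; total volume = 0.03203 + 0.06056 = 0.09259 L, so [C6H5COO-] = 0.003138/0.09259 = 0.03389 M.
Kb = Kw/Ka = 1.0e-14 / 6.3 x 10^-5 = 1.59e-10.
[OH^-] = sqrt(Kb x [C6H5COO-]) = sqrt(1.59e-10 x 0.03389) = 2.32e-6 M.
pOH = 5.63, so pH = 14.00 - 5.63 = 8.37.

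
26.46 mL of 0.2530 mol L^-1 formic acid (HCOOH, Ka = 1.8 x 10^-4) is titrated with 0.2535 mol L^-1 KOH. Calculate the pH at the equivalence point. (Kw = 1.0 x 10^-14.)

8.42

n(HCOOH) = 0.2530 x 0.02646 = 0.006694 mol; V(KOH) at equivalence = 0.006694/0.2535 = 0.02641 L.
At equivalence all the acid is converted to HCOO-; total volume = 0.02646 + 0.02641 = 0.05287 L, so [HCOO-] = 0.006694/0.05287 = 0.1266 M.
Kb = Kw/Ka = 1.0e-14 / 1.8 x 10^-4 = 5.56e-11.
[OH^-] = sqrt(Kb x [HCOO-]) = sqrt(5.56e-11 x 0.1266) = 2.65e-6 M.
pOH = 5.58, so pH = 14.00 - 5.58 = 8.42.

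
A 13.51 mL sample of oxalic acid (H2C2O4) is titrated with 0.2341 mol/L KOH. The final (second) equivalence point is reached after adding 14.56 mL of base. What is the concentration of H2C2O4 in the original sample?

0.126 M

n(KOH) = 0.2341 x 0.01456 = 0.003408 mol.
At the final (second) equivalence point, 2 mol OH^- react per mol H2C2O4, so n(H2C2O4) = 0.003408 / 2 = 0.001704 mol.
[H2C2O4] = 0.001704 / 0.01351 L = 0.126 M.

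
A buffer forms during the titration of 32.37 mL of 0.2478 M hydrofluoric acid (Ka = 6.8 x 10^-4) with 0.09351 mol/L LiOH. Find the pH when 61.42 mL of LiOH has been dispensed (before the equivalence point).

3.57

Initial n(HF) = 0.2478 x 0.03237 = 0.008021 mol.
n(LiOH) added = 0.09351 x 0.06142 = 0.005743 mol, converting that many moles of HF to F-.
Remaining n(HF) = 0.002278 mol; n(F-) = 0.005743 mol.
By Henderson-Hasselbalch, pH = pKa + log([A^-]/[HA]) = 3.17 + log(0.005743/0.002278) = 3.17 + (+0.40) = 3.57.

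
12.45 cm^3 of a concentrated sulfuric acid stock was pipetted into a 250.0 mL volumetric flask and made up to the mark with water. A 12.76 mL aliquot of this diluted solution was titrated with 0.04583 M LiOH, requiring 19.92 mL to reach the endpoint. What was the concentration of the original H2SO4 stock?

0.718 M

n(LiOH) = 0.04583 x 0.01992 = 0.0009129 mol.
n(H2SO4) in the aliquot = 0.0009129 x 1/2 = 0.0004565 mol.
[diluted H2SO4] = 0.0004565 / 0.01276 = 0.03577 M.
Dilution factor = 250.0/12.45 = 20.08, so [stock] = 0.03577 x 20.08 = 0.718 M.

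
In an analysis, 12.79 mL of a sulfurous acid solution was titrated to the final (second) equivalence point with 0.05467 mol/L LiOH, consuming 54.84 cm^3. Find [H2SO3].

0.117 M

n(LiOH) = 0.05467 x 0.05484 = 0.002998 mol.
At the final (second) equivalence point, 2 mol OH^- react per mol H2SO3, so n(H2SO3) = 0.002998 / 2 = 0.001499 mol.
[H2SO3] = 0.001499 / 0.01279 L = 0.117 M.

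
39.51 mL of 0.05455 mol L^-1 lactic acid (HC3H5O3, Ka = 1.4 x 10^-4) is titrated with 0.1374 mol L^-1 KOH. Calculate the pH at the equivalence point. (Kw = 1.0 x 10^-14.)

n(HC3H5O3) = 0.05455 x 0.03951 = 0.002155 mol; V(KOH) at equivalence = 0.002155/0.1374 = 0.01569 L.
At equivalence all the acid is converted to C3H5O3-; total volume = 0.03951 + 0.01569 = 0.05520 L, so [C3H5O3-] = 0.002155/0.05520 = 0.03905 M.
Kb = Kw/Ka = 1.0e-14 / 1.4 x 10^-4 = 7.14e-11.
[OH^-] = sqrt(Kb x [C3H5O3-]) = sqrt(7.14e-11 x 0.03905) = 1.67e-6 M.
pOH = 5.78, so pH = 14.00 - 5.78 = 8.22.

8.22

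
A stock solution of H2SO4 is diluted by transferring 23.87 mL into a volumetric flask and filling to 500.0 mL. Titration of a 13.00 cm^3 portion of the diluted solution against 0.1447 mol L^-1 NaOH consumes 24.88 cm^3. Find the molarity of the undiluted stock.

2.90 M

n(NaOH) = 0.1447 x 0.02488 = 0.003600 mol.
n(H2SO4) in the aliquot = 0.003600 x 1/2 = 0.001800 mol.
[diluted H2SO4] = 0.001800 / 0.01300 = 0.1385 M.
Dilution factor = 500.0/23.87 = 20.95, so [stock] = 0.1385 x 20.95 = 2.90 M.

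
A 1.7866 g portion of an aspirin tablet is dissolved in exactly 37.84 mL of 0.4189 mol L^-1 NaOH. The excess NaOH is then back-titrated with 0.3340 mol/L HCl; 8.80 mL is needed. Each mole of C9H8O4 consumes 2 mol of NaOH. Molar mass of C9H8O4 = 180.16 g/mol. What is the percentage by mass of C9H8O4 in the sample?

Total n(NaOH) added = 0.4189 x 0.03784 = 0.01585 mol.
n(HCl) used = 0.3340 x 0.008800 = 0.002939 mol, which equals the excess n(NaOH).
So n(NaOH) consumed by the sample = 0.01585 - 0.002939 = 0.01291 mol.
n(C9H8O4) = 0.01291 / 2 = 0.006456 mol.
mass C9H8O4 = 0.006456 x 180.16 = 1.163 g, so %C9H8O4 = 1.163/1.7866 x 100 = 65.1%.

65.1%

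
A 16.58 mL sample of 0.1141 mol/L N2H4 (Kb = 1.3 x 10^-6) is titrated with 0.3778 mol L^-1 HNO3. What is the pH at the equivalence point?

4.59

n(N2H4) = 0.1141 x 0.01658 = 0.001892 mol; V(HNO3) at equivalence = 0.001892/0.3778 = 0.005007 L.
At equivalence the base is fully converted to N2H5+; total volume = 0.02159 L, so [N2H5+] = 0.001892/0.02159 = 0.08763 M.
Ka(N2H5+) = Kw/Kb = 1.0e-14 / 1.3 x 10^-6 = 7.69e-9.
[H^+] = sqrt(Ka x [N2H5+]) = sqrt(7.69e-9 x 0.08763) = 2.60e-5 M.
pH = -log(2.60e-5) = 4.59.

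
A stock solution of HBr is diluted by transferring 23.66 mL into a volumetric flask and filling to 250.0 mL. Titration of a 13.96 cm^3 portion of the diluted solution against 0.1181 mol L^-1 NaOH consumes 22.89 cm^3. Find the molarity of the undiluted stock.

n(NaOH) = 0.1181 x 0.02289 = 0.002703 mol.
n(HBr) in the aliquot = 0.002703 mol.
[diluted HBr] = 0.002703 / 0.01396 = 0.1936 M.
Dilution factor = 250.0/23.66 = 10.57, so [stock] = 0.1936 x 10.57 = 2.05 M.

2.05 M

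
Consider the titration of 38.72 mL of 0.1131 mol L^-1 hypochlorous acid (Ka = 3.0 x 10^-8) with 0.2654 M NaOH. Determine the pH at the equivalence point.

n(HClO) = 0.1131 x 0.03872 = 0.004379 mol; V(NaOH) at equivalence = 0.004379/0.2654 = 0.01650 L.
At equivalence all the acid is converted to ClO-; total volume = 0.03872 + 0.01650 = 0.05522 L, so [ClO-] = 0.004379/0.05522 = 0.07930 M.
Kb = Kw/Ka = 1.0e-14 / 3.0 x 10^-8 = 3.33e-7.
[OH^-] = sqrt(Kb x [ClO-]) = sqrt(3.33e-7 x 0.07930) = 0.000163 M.
pOH = 3.79, so pH = 14.00 - 3.79 = 10.21.

10.21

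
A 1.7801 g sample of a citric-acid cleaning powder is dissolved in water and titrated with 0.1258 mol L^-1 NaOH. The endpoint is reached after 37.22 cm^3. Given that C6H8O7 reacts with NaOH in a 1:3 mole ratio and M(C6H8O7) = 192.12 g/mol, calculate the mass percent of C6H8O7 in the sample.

n(NaOH) = 0.1258 x 0.03722 = 0.004682 mol.
n(C6H8O7) = 0.004682 / 3 = 0.001561 mol.
mass of C6H8O7 = 0.001561 x 192.12 = 0.2999 g.
% purity = 0.2999 / 1.7801 x 100 = 16.8%.

16.8%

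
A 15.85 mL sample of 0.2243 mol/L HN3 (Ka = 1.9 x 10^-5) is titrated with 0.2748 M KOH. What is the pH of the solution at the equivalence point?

8.91

n(HN3) = 0.2243 x 0.01585 = 0.003555 mol; V(KOH) at equivalence = 0.003555/0.2748 = 0.01294 L.
At equivalence all the acid is converted to N3-; total volume = 0.01585 + 0.01294 = 0.02879 L, so [N3-] = 0.003555/0.02879 = 0.1235 M.
Kb = Kw/Ka = 1.0e-14 / 1.9 x 10^-5 = 5.26e-10.
[OH^-] = sqrt(Kb x [N3-]) = sqrt(5.26e-10 x 0.1235) = 8.06e-6 M.
pOH = 5.09, so pH = 14.00 - 5.09 = 8.91.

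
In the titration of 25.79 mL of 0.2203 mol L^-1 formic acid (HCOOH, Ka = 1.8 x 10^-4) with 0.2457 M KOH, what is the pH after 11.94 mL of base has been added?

3.77

Initial n(HCOOH) = 0.2203 x 0.02579 = 0.005682 mol.
n(KOH) added = 0.2457 x 0.01194 = 0.002934 mol, converting that many moles of HCOOH to HCOO-.
Remaining n(HCOOH) = 0.002748 mol; n(HCOO-) = 0.002934 mol.
By Henderson-Hasselbalch, pH = pKa + log([A^-]/[HA]) = 3.74 + log(0.002934/0.002748) = 3.74 + (+0.03) = 3.77.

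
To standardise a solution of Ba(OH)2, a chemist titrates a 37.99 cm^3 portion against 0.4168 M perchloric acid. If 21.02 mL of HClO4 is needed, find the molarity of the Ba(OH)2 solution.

n(HClO4) delivered = 0.4168 x 0.02102 = 0.008761 mol.
The reaction is 1 Ba(OH)2 + 2 HClO4, so n(Ba(OH)2) = 0.008761 x 1/2 = 0.004381 mol.
[Ba(OH)2] = 0.004381 mol / 0.03799 L = 0.115 M.

0.115 M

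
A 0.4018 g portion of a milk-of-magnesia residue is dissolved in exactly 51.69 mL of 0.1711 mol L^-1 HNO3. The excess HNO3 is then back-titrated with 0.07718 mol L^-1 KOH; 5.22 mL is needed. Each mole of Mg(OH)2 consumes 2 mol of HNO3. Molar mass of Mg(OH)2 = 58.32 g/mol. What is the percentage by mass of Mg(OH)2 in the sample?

Total n(HNO3) added = 0.1711 x 0.05169 = 0.008844 mol.
n(KOH) used = 0.07718 x 0.005220 = 0.0004029 mol, which equals the excess n(HNO3).
So n(HNO3) consumed by the sample = 0.008844 - 0.0004029 = 0.008441 mol.
n(Mg(OH)2) = 0.008441 / 2 = 0.004221 mol.
mass Mg(OH)2 = 0.004221 x 58.32 = 0.2461 g, so %Mg(OH)2 = 0.2461/0.4018 x 100 = 61.3%.

61.3%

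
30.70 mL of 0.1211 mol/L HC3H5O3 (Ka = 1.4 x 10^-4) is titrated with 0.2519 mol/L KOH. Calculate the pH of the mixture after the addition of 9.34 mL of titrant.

4.09

Initial n(HC3H5O3) = 0.1211 x 0.03070 = 0.003718 mol.
n(KOH) added = 0.2519 x 0.009340 = 0.002353 mol, converting that many moles of HC3H5O3 to C3H5O3-.
Remaining n(HC3H5O3) = 0.001365 mol; n(C3H5O3-) = 0.002353 mol.
By Henderson-Hasselbalch, pH = pKa + log([A^-]/[HA]) = 3.85 + log(0.002353/0.001365) = 3.85 + (+0.24) = 4.09.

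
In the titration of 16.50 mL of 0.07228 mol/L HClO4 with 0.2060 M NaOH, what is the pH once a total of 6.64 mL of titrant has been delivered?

11.88

n(acid) = 0.07228 x 0.01650 = 0.001193 mol; n(NaOH) added = 0.2060 x 0.006640 = 0.001368 mol.
Base is in excess by 0.001368 - 0.001193 = 0.0001752 mol in a total volume of 0.02314 L.
[OH^-] = 0.0001752/0.02314 = 0.007572 M, so pOH = 2.12 and pH = 14.00 - 2.12 = 11.88.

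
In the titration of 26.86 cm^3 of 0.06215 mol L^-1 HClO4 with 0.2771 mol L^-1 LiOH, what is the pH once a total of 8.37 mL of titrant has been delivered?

12.27

n(acid) = 0.06215 x 0.02686 = 0.001669 mol; n(LiOH) added = 0.2771 x 0.008370 = 0.002319 mol.
Base is in excess by 0.002319 - 0.001669 = 0.0006500 mol in a total volume of 0.03523 L.
[OH^-] = 0.0006500/0.03523 = 0.01845 M, so pOH = 1.73 and pH = 14.00 - 1.73 = 12.27.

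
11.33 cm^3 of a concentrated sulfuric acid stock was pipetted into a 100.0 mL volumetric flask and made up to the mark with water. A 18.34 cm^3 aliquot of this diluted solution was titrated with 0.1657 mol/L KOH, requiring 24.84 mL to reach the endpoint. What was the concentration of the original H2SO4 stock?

0.990 M

n(KOH) = 0.1657 x 0.02484 = 0.004116 mol.
n(H2SO4) in the aliquot = 0.004116 x 1/2 = 0.002058 mol.
[diluted H2SO4] = 0.002058 / 0.01834 = 0.1122 M.
Dilution factor = 100.0/11.33 = 8.826, so [stock] = 0.1122 x 8.826 = 0.990 M.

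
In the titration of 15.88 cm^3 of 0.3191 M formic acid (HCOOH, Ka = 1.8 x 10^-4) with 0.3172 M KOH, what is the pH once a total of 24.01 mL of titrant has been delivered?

12.81

n(acid) = 0.3191 x 0.01588 = 0.005067 mol; n(KOH) added = 0.3172 x 0.02401 = 0.007616 mol.
Base is in excess by 0.007616 - 0.005067 = 0.002549 mol in a total volume of 0.03989 L.
[OH^-] = 0.002549/0.03989 = 0.06389 M, so pOH = 1.19 and pH = 14.00 - 1.19 = 12.81.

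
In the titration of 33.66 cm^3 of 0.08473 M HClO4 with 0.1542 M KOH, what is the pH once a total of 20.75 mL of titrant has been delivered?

11.81

n(acid) = 0.08473 x 0.03366 = 0.002852 mol; n(KOH) added = 0.1542 x 0.02075 = 0.003200 mol.
Base is in excess by 0.003200 - 0.002852 = 0.0003476 mol in a total volume of 0.05441 L.
[OH^-] = 0.0003476/0.05441 = 0.006389 M, so pOH = 2.19 and pH = 14.00 - 2.19 = 11.81.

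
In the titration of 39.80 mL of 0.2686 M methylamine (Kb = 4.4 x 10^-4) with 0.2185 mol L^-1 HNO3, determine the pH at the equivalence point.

n(CH3NH2) = 0.2686 x 0.03980 = 0.01069 mol; V(HNO3) at equivalence = 0.01069/0.2185 = 0.04893 L.
At equivalence the base is fully converted to CH3NH3+; total volume = 0.08873 L, so [CH3NH3+] = 0.01069/0.08873 = 0.1205 M.
Ka(CH3NH3+) = Kw/Kb = 1.0e-14 / 4.4 x 10^-4 = 2.27e-11.
[H^+] = sqrt(Ka x [CH3NH3+]) = sqrt(2.27e-11 x 0.1205) = 1.65e-6 M.
pH = -log(1.65e-6) = 5.78.

5.78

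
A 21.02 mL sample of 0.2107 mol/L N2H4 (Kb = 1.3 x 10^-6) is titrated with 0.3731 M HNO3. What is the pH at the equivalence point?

n(N2H4) = 0.2107 x 0.02102 = 0.004429 mol; V(HNO3) at equivalence = 0.004429/0.3731 = 0.01187 L.
At equivalence the base is fully converted to N2H5+; total volume = 0.03289 L, so [N2H5+] = 0.004429/0.03289 = 0.1347 M.
Ka(N2H5+) = Kw/Kb = 1.0e-14 / 1.3 x 10^-6 = 7.69e-9.
[H^+] = sqrt(Ka x [N2H5+]) = sqrt(7.69e-9 x 0.1347) = 3.22e-5 M.
pH = -log(3.22e-5) = 4.49.

4.49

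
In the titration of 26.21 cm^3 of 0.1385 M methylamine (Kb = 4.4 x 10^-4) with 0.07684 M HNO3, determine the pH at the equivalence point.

n(CH3NH2) = 0.1385 x 0.02621 = 0.003630 mol; V(HNO3) at equivalence = 0.003630/0.07684 = 0.04724 L.
At equivalence the base is fully converted to CH3NH3+; total volume = 0.07345 L, so [CH3NH3+] = 0.003630/0.07345 = 0.04942 M.
Ka(CH3NH3+) = Kw/Kb = 1.0e-14 / 4.4 x 10^-4 = 2.27e-11.
[H^+] = sqrt(Ka x [CH3NH3+]) = sqrt(2.27e-11 x 0.04942) = 1.06e-6 M.
pH = -log(1.06e-6) = 5.97.

5.97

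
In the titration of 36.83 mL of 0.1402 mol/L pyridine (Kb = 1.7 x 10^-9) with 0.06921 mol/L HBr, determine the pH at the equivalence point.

n(C5H5N) = 0.1402 x 0.03683 = 0.005164 mol; V(HBr) at equivalence = 0.005164/0.06921 = 0.07461 L.
At equivalence the base is fully converted to C5H5NH+; total volume = 0.1114 L, so [C5H5NH+] = 0.005164/0.1114 = 0.04634 M.
Ka(C5H5NH+) = Kw/Kb = 1.0e-14 / 1.7 x 10^-9 = 5.88e-6.
[H^+] = sqrt(Ka x [C5H5NH+]) = sqrt(5.88e-6 x 0.04634) = 0.000522 M.
pH = -log(0.000522) = 3.28.

3.28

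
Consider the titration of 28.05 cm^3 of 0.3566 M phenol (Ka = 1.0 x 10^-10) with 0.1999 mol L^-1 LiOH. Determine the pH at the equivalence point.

11.55

n(C6H5OH) = 0.3566 x 0.02805 = 0.01000 mol; V(LiOH) at equivalence = 0.01000/0.1999 = 0.05004 L.
At equivalence all the acid is converted to C6H5O-; total volume = 0.02805 + 0.05004 = 0.07809 L, so [C6H5O-] = 0.01000/0.07809 = 0.1281 M.
Kb = Kw/Ka = 1.0e-14 / 1.0 x 10^-10 = 0.000100.
[OH^-] = sqrt(Kb x [C6H5O-]) = sqrt(0.000100 x 0.1281) = 0.00358 M.
pOH = 2.45, so pH = 14.00 - 2.45 = 11.55.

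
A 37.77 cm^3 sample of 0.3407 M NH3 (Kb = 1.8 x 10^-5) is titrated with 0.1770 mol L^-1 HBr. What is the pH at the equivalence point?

n(NH3) = 0.3407 x 0.03777 = 0.01287 mol; V(HBr) at equivalence = 0.01287/0.1770 = 0.07270 L.
At equivalence the base is fully converted to NH4+; total volume = 0.1105 L, so [NH4+] = 0.01287/0.1105 = 0.1165 M.
Ka(NH4+) = Kw/Kb = 1.0e-14 / 1.8 x 10^-5 = 5.56e-10.
[H^+] = sqrt(Ka x [NH4+]) = sqrt(5.56e-10 x 0.1165) = 8.04e-6 M.
pH = -log(8.04e-6) = 5.09.

5.09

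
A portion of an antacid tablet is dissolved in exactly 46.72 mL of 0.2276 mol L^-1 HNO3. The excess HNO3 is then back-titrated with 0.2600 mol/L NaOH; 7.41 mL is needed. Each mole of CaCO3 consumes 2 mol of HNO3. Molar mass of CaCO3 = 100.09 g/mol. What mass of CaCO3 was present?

Total n(HNO3) added = 0.2276 x 0.04672 = 0.01063 mol.
n(NaOH) used = 0.2600 x 0.007410 = 0.001927 mol, which equals the excess n(HNO3).
So n(HNO3) consumed by the sample = 0.01063 - 0.001927 = 0.008707 mol.
n(CaCO3) = 0.008707 / 2 = 0.004353 mol.
mass = 0.004353 mol x 100.09 g/mol = 0.436 g.

0.436 g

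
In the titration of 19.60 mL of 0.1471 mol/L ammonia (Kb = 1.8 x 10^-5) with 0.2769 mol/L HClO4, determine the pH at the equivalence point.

5.14

n(NH3) = 0.1471 x 0.01960 = 0.002883 mol; V(HClO4) at equivalence = 0.002883/0.2769 = 0.01041 L.
At equivalence the base is fully converted to NH4+; total volume = 0.03001 L, so [NH4+] = 0.002883/0.03001 = 0.09607 M.
Ka(NH4+) = Kw/Kb = 1.0e-14 / 1.8 x 10^-5 = 5.56e-10.
[H^+] = sqrt(Ka x [NH4+]) = sqrt(5.56e-10 x 0.09607) = 7.31e-6 M.
pH = -log(7.31e-6) = 5.14.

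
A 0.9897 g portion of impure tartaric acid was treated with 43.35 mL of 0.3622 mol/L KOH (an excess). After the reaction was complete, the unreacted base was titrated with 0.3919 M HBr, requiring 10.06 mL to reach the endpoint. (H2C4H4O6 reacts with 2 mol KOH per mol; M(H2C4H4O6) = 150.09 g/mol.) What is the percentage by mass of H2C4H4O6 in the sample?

89.2%

Total n(KOH) added = 0.3622 x 0.04335 = 0.01570 mol.
n(HBr) used = 0.3919 x 0.01006 = 0.003943 mol, which equals the excess n(KOH).
So n(KOH) consumed by the sample = 0.01570 - 0.003943 = 0.01176 mol.
n(H2C4H4O6) = 0.01176 / 2 = 0.005879 mol.
mass H2C4H4O6 = 0.005879 x 150.09 = 0.8824 g, so %H2C4H4O6 = 0.8824/0.9897 x 100 = 89.2%.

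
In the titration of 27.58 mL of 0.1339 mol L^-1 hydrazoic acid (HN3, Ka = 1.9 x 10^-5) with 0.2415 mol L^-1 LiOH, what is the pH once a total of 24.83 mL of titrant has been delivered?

n(acid) = 0.1339 x 0.02758 = 0.003693 mol; n(LiOH) added = 0.2415 x 0.02483 = 0.005996 mol.
Base is in excess by 0.005996 - 0.003693 = 0.002303 mol in a total volume of 0.05241 L.
[OH^-] = 0.002303/0.05241 = 0.04395 M, so pOH = 1.36 and pH = 14.00 - 1.36 = 12.64.

12.64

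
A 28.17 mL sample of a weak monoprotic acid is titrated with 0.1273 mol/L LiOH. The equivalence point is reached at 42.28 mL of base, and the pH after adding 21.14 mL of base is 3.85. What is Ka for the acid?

21.14 mL is half of the equivalence volume, so this is the half-equivalence point where [HA] = [A^-].
At half-equivalence pH = pKa, so pKa = 3.85.
Ka = 10^(-3.85) = 1.4 x 10^-4.

1.4 x 10^-4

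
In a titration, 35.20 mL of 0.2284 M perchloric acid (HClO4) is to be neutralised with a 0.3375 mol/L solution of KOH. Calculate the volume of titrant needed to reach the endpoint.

n(HClO4) = 0.2284 mol/L x 0.03520 L = 0.008040 mol.
At equivalence n(KOH) = n(HClO4) = 0.008040 mol.
V(KOH) = 0.008040 / 0.3375 = 0.02382 L = 23.8 mL.

23.8 mL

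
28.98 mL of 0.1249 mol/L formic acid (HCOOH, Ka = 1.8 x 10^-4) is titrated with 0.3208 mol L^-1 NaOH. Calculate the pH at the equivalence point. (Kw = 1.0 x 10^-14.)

8.35

n(HCOOH) = 0.1249 x 0.02898 = 0.003620 mol; V(NaOH) at equivalence = 0.003620/0.3208 = 0.01128 L.
At equivalence all the acid is converted to HCOO-; total volume = 0.02898 + 0.01128 = 0.04026 L, so [HCOO-] = 0.003620/0.04026 = 0.08990 M.
Kb = Kw/Ka = 1.0e-14 / 1.8 x 10^-4 = 5.56e-11.
[OH^-] = sqrt(Kb x [HCOO-]) = sqrt(5.56e-11 x 0.08990) = 2.23e-6 M.
pOH = 5.65, so pH = 14.00 - 5.65 = 8.35.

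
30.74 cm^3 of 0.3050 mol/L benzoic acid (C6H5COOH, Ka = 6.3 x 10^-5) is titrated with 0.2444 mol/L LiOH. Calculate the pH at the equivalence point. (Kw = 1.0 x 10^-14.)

8.67

n(C6H5COOH) = 0.3050 x 0.03074 = 0.009376 mol; V(LiOH) at equivalence = 0.009376/0.2444 = 0.03836 L.
At equivalence all the acid is converted to C6H5COO-; total volume = 0.03074 + 0.03836 = 0.06910 L, so [C6H5COO-] = 0.009376/0.06910 = 0.1357 M.
Kb = Kw/Ka = 1.0e-14 / 6.3 x 10^-5 = 1.59e-10.
[OH^-] = sqrt(Kb x [C6H5COO-]) = sqrt(1.59e-10 x 0.1357) = 4.64e-6 M.
pOH = 5.33, so pH = 14.00 - 5.33 = 8.67.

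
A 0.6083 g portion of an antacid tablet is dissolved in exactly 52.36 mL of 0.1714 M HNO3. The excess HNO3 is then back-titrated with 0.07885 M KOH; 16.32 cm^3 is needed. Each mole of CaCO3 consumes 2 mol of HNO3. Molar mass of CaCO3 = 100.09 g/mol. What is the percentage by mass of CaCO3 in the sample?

Total n(HNO3) added = 0.1714 x 0.05236 = 0.008975 mol.
n(KOH) used = 0.07885 x 0.01632 = 0.001287 mol, which equals the excess n(HNO3).
So n(HNO3) consumed by the sample = 0.008975 - 0.001287 = 0.007688 mol.
n(CaCO3) = 0.007688 / 2 = 0.003844 mol.
mass CaCO3 = 0.003844 x 100.09 = 0.3847 g, so %CaCO3 = 0.3847/0.6083 x 100 = 63.2%.

63.2%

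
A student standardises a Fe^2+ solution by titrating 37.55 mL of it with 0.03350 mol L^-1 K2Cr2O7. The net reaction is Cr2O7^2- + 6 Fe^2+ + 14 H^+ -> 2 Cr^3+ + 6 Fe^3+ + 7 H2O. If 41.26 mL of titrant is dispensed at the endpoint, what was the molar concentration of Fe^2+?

0.221 M

n(K2Cr2O7) = 0.03350 x 0.04126 = 0.001382 mol.
From the balanced equation, 1 mol K2Cr2O7 reacts with 6 mol Fe^2+, so n(Fe^2+) = 0.001382 x 6/1 = 0.008293 mol.
[Fe^2+] = 0.008293 / 0.03755 L = 0.221 M.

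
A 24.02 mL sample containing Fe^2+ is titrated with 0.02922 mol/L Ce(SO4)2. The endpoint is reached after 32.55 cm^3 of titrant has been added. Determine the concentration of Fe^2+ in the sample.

0.0396 M

n(Ce(SO4)2) = 0.02922 x 0.03255 = 0.0009511 mol.
From the balanced equation, 1 mol Ce(SO4)2 reacts with 1 mol Fe^2+, so n(Fe^2+) = 0.0009511 x 1/1 = 0.0009511 mol.
[Fe^2+] = 0.0009511 / 0.02402 L = 0.0396 M.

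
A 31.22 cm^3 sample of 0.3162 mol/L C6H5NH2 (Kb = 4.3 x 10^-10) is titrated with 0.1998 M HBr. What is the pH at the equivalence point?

n(C6H5NH2) = 0.3162 x 0.03122 = 0.009872 mol; V(HBr) at equivalence = 0.009872/0.1998 = 0.04941 L.
At equivalence the base is fully converted to C6H5NH3+; total volume = 0.08063 L, so [C6H5NH3+] = 0.009872/0.08063 = 0.1224 M.
Ka(C6H5NH3+) = Kw/Kb = 1.0e-14 / 4.3 x 10^-10 = 2.33e-5.
[H^+] = sqrt(Ka x [C6H5NH3+]) = sqrt(2.33e-5 x 0.1224) = 0.00169 M.
pH = -log(0.00169) = 2.77.

2.77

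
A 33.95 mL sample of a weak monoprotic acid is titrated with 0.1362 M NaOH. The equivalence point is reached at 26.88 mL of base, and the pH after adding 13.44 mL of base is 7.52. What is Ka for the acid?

3.0 x 10^-8

13.44 mL is half of the equivalence volume, so this is the half-equivalence point where [HA] = [A^-].
At half-equivalence pH = pKa, so pKa = 7.52.
Ka = 10^(-7.52) = 3.0 x 10^-8.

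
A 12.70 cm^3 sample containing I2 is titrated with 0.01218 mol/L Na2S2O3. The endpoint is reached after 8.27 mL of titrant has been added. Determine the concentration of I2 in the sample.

0.00397 M

n(Na2S2O3) = 0.01218 x 0.008270 = 0.0001007 mol.
From the balanced equation, 2 mol Na2S2O3 reacts with 1 mol I2, so n(I2) = 0.0001007 x 1/2 = 5.036e-5 mol.
[I2] = 5.036e-5 / 0.01270 L = 0.00397 M.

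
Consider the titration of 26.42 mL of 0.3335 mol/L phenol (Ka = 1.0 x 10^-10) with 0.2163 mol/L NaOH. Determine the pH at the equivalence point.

n(C6H5OH) = 0.3335 x 0.02642 = 0.008811 mol; V(NaOH) at equivalence = 0.008811/0.2163 = 0.04074 L.
At equivalence all the acid is converted to C6H5O-; total volume = 0.02642 + 0.04074 = 0.06716 L, so [C6H5O-] = 0.008811/0.06716 = 0.1312 M.
Kb = Kw/Ka = 1.0e-14 / 1.0 x 10^-10 = 0.000100.
[OH^-] = sqrt(Kb x [C6H5O-]) = sqrt(0.000100 x 0.1312) = 0.00362 M.
pOH = 2.44, so pH = 14.00 - 2.44 = 11.56.

11.56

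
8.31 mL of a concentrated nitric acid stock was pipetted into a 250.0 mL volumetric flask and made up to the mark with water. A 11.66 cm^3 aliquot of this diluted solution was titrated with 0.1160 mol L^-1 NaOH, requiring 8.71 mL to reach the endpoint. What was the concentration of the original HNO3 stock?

2.61 M

n(NaOH) = 0.1160 x 0.008710 = 0.001010 mol.
n(HNO3) in the aliquot = 0.001010 mol.
[diluted HNO3] = 0.001010 / 0.01166 = 0.08665 M.
Dilution factor = 250.0/8.310 = 30.08, so [stock] = 0.08665 x 30.08 = 2.61 M.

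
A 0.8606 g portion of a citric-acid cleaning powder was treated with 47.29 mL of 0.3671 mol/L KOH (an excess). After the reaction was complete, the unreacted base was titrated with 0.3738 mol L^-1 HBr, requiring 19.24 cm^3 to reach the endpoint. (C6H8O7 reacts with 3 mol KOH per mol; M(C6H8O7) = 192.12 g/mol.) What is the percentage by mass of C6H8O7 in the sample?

75.7%

Total n(KOH) added = 0.3671 x 0.04729 = 0.01736 mol.
n(HBr) used = 0.3738 x 0.01924 = 0.007192 mol, which equals the excess n(KOH).
So n(KOH) consumed by the sample = 0.01736 - 0.007192 = 0.01017 mol.
n(C6H8O7) = 0.01017 / 3 = 0.003389 mol.
mass C6H8O7 = 0.003389 x 192.12 = 0.6512 g, so %C6H8O7 = 0.6512/0.8606 x 100 = 75.7%.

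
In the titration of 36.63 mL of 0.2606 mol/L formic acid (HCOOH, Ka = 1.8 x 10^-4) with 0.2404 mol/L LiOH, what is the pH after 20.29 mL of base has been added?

Initial n(HCOOH) = 0.2606 x 0.03663 = 0.009546 mol.
n(LiOH) added = 0.2404 x 0.02029 = 0.004878 mol, converting that many moles of HCOOH to HCOO-.
Remaining n(HCOOH) = 0.004668 mol; n(HCOO-) = 0.004878 mol.
By Henderson-Hasselbalch, pH = pKa + log([A^-]/[HA]) = 3.74 + log(0.004878/0.004668) = 3.74 + (+0.02) = 3.76.

3.76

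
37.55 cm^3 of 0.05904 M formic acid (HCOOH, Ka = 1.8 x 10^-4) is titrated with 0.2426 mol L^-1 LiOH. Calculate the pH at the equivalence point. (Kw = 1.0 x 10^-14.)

n(HCOOH) = 0.05904 x 0.03755 = 0.002217 mol; V(LiOH) at equivalence = 0.002217/0.2426 = 0.009138 L.
At equivalence all the acid is converted to HCOO-; total volume = 0.03755 + 0.009138 = 0.04669 L, so [HCOO-] = 0.002217/0.04669 = 0.04748 M.
Kb = Kw/Ka = 1.0e-14 / 1.8 x 10^-4 = 5.56e-11.
[OH^-] = sqrt(Kb x [HCOO-]) = sqrt(5.56e-11 x 0.04748) = 1.62e-6 M.
pOH = 5.79, so pH = 14.00 - 5.79 = 8.21.

8.21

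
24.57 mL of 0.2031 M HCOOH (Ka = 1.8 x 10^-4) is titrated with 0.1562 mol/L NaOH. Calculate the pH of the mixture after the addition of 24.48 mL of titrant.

Initial n(HCOOH) = 0.2031 x 0.02457 = 0.004990 mol.
n(NaOH) added = 0.1562 x 0.02448 = 0.003824 mol, converting that many moles of HCOOH to HCOO-.
Remaining n(HCOOH) = 0.001166 mol; n(HCOO-) = 0.003824 mol.
By Henderson-Hasselbalch, pH = pKa + log([A^-]/[HA]) = 3.74 + log(0.003824/0.001166) = 3.74 + (+0.52) = 4.26.

4.26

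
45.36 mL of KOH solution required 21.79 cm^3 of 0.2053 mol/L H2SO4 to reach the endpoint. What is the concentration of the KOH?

0.197 M

n(H2SO4) delivered = 0.2053 x 0.02179 = 0.004473 mol.
The reaction is 2 KOH + 1 H2SO4, so n(KOH) = 0.004473 x 2/1 = 0.008947 mol.
[KOH] = 0.008947 mol / 0.04536 L = 0.197 M.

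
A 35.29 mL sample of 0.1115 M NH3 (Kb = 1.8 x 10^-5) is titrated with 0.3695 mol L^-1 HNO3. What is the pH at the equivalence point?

n(NH3) = 0.1115 x 0.03529 = 0.003935 mol; V(HNO3) at equivalence = 0.003935/0.3695 = 0.01065 L.
At equivalence the base is fully converted to NH4+; total volume = 0.04594 L, so [NH4+] = 0.003935/0.04594 = 0.08565 M.
Ka(NH4+) = Kw/Kb = 1.0e-14 / 1.8 x 10^-5 = 5.56e-10.
[H^+] = sqrt(Ka x [NH4+]) = sqrt(5.56e-10 x 0.08565) = 6.90e-6 M.
pH = -log(6.90e-6) = 5.16.

5.16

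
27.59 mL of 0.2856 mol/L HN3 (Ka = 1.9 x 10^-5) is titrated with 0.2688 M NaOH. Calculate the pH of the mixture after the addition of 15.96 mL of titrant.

Initial n(HN3) = 0.2856 x 0.02759 = 0.007880 mol.
n(NaOH) added = 0.2688 x 0.01596 = 0.004290 mol, converting that many moles of HN3 to N3-.
Remaining n(HN3) = 0.003590 mol; n(N3-) = 0.004290 mol.
By Henderson-Hasselbalch, pH = pKa + log([A^-]/[HA]) = 4.72 + log(0.004290/0.003590) = 4.72 + (+0.08) = 4.80.

4.80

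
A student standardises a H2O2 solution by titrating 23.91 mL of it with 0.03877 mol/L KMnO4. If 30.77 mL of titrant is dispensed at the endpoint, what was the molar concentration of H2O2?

n(KMnO4) = 0.03877 x 0.03077 = 0.001193 mol.
From the balanced equation, 2 mol KMnO4 reacts with 5 mol H2O2, so n(H2O2) = 0.001193 x 5/2 = 0.002982 mol.
[H2O2] = 0.002982 / 0.02391 L = 0.125 M.

0.125 M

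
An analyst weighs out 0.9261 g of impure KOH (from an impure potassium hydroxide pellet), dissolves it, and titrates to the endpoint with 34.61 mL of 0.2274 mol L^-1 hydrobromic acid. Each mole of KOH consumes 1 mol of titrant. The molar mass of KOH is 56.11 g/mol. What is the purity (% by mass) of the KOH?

47.7%

n(HBr) = 0.2274 x 0.03461 = 0.007870 mol.
n(KOH) = 0.007870 / 1 = 0.007870 mol.
mass of KOH = 0.007870 x 56.11 = 0.4416 g.
% purity = 0.4416 / 0.9261 x 100 = 47.7%.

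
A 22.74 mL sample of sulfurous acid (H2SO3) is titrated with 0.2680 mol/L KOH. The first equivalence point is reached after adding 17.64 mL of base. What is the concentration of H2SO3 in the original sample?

n(KOH) = 0.2680 x 0.01764 = 0.004728 mol.
At the first equivalence point, 1 mol OH^- react per mol H2SO3, so n(H2SO3) = 0.004728 / 1 = 0.004728 mol.
[H2SO3] = 0.004728 / 0.02274 L = 0.208 M.

0.208 M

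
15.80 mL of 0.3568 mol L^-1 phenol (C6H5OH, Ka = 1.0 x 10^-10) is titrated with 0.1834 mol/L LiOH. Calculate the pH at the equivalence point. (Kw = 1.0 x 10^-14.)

11.54

n(C6H5OH) = 0.3568 x 0.01580 = 0.005637 mol; V(LiOH) at equivalence = 0.005637/0.1834 = 0.03074 L.
At equivalence all the acid is converted to C6H5O-; total volume = 0.01580 + 0.03074 = 0.04654 L, so [C6H5O-] = 0.005637/0.04654 = 0.1211 M.
Kb = Kw/Ka = 1.0e-14 / 1.0 x 10^-10 = 0.000100.
[OH^-] = sqrt(Kb x [C6H5O-]) = sqrt(0.000100 x 0.1211) = 0.00348 M.
pOH = 2.46, so pH = 14.00 - 2.46 = 11.54.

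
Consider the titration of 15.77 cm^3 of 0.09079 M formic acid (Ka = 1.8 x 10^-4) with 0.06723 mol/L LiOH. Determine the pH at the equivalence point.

8.17

n(HCOOH) = 0.09079 x 0.01577 = 0.001432 mol; V(LiOH) at equivalence = 0.001432/0.06723 = 0.02130 L.
At equivalence all the acid is converted to HCOO-; total volume = 0.01577 + 0.02130 = 0.03707 L, so [HCOO-] = 0.001432/0.03707 = 0.03863 M.
Kb = Kw/Ka = 1.0e-14 / 1.8 x 10^-4 = 5.56e-11.
[OH^-] = sqrt(Kb x [HCOO-]) = sqrt(5.56e-11 x 0.03863) = 1.46e-6 M.
pOH = 5.83, so pH = 14.00 - 5.83 = 8.17.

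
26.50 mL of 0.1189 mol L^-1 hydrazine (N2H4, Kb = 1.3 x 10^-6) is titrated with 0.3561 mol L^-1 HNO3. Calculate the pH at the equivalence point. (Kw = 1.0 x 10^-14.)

n(N2H4) = 0.1189 x 0.02650 = 0.003151 mol; V(HNO3) at equivalence = 0.003151/0.3561 = 0.008848 L.
At equivalence the base is fully converted to N2H5+; total volume = 0.03535 L, so [N2H5+] = 0.003151/0.03535 = 0.08914 M.
Ka(N2H5+) = Kw/Kb = 1.0e-14 / 1.3 x 10^-6 = 7.69e-9.
[H^+] = sqrt(Ka x [N2H5+]) = sqrt(7.69e-9 x 0.08914) = 2.62e-5 M.
pH = -log(2.62e-5) = 4.58.

4.58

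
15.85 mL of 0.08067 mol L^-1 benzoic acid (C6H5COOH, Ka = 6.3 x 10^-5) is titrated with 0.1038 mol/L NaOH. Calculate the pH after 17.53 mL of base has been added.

12.21

n(acid) = 0.08067 x 0.01585 = 0.001279 mol; n(NaOH) added = 0.1038 x 0.01753 = 0.001820 mol.
Base is in excess by 0.001820 - 0.001279 = 0.0005410 mol in a total volume of 0.03338 L.
[OH^-] = 0.0005410/0.03338 = 0.01621 M, so pOH = 1.79 and pH = 14.00 - 1.79 = 12.21.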